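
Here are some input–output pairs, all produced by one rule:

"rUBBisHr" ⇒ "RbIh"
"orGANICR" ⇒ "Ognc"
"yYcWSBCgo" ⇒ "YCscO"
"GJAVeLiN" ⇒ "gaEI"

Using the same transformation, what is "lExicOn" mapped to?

LXCN

Looking at the pairs, the operation is to flip the case of every letter, then keep every other character starting from the first (positions 1st, 3rd, 5th, ...).
"lExicOn" → "LeXICoN" → "LXCN".
(Check on "yYcWSBCgo": → "YyCwsbcGO" → "YCscO" ✓)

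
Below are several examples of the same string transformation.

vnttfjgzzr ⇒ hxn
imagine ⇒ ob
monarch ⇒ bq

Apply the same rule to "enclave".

Each output is the input with this applied: shift every letter 12 places backward in the alphabet (wrapping around), then keep one character in every 3, starting at position 3 (positions 3rd, 6th, 9th, ...).
Working it through for "enclave": intermediate "sbqzojs", final "qj".

qj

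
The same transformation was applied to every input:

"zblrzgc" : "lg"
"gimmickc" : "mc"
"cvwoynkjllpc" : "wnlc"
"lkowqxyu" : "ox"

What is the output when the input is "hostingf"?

Looking at the pairs, the operation is to keep one character in every 3, starting at position 3 (positions 3rd, 6th, 9th, ...).
On "hostingf" that produces "sn".

sn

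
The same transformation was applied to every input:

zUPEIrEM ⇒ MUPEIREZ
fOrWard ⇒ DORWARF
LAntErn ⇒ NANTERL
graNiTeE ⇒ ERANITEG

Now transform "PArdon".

NARDOP

In each case the input is transformed by: swap the first and last characters, then convert every letter to uppercase.
Applying both steps to "PArdon": "nArdoP", then "NARDOP".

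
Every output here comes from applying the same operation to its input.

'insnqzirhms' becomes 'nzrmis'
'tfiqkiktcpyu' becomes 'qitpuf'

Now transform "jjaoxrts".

In each case the input is transformed by: move the first 3 characters to the end (rotate left by 3), then keep every other character starting from the first (positions 1st, 3rd, 5th, ...).
On "jjaoxrts": the first step gives "oxrtsjja", and the second then gives "orsj".

orsj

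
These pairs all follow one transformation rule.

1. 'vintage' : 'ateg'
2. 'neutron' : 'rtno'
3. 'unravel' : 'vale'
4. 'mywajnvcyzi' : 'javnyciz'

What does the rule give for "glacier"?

icre

The pattern: delete the first 3 characters, then swap each adjacent pair of characters (1↔2, 3↔4, ...).
On "glacier": the first step gives "cier", and the second then gives "icre".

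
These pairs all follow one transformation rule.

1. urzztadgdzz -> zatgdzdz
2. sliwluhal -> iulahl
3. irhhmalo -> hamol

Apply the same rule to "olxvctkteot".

The pattern: swap each adjacent pair of characters (1↔2, 3↔4, ...), then delete the first 3 characters.
"olxvctkteot" → "lovxtctkoet" → "xtctkoet".
(Check on "urzztadgdzz": → "ruzzatgdzdz" → "zatgdzdz" ✓)

xtctkoet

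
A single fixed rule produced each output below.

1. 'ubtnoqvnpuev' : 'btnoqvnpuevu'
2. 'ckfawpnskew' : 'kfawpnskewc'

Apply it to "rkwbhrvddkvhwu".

kwbhrvddkvhwur

The rule is to move the first character to the end.
"rkwbhrvddkvhwu" → "kwbhrvddkvhwur".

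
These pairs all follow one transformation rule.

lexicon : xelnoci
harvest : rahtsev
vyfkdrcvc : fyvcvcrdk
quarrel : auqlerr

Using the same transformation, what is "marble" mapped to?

ramelb

What's happening: move the first 3 characters to the end (rotate left by 3), then reverse the string.
Applying that to "marble" gives "ramelb".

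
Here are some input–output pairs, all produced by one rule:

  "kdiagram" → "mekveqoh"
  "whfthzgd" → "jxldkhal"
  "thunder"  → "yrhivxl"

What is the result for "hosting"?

The pattern: move the first 2 characters to the end (rotate left by 2), then shift every letter 4 places forward in the alphabet (wrapping around).
Starting from "hosting": after the first operation, "stingho"; after the second, "wxmrkls".

wxmrkls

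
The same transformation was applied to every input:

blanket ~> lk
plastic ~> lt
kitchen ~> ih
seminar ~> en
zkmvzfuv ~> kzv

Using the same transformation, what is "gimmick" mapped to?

In each case the input is transformed by: keep one character in every 3, starting at position 2 (positions 2nd, 5th, 8th, ...).
Doing the same to "gimmick": "ii".

ii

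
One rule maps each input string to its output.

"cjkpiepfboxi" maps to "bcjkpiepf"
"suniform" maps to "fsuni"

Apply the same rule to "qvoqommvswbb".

sqvoqommv

Each output is the input with this applied: delete the last 3 characters, then move the last character to the front.
Applying both steps to "qvoqommvswbb": "qvoqommvs", then "sqvoqommv".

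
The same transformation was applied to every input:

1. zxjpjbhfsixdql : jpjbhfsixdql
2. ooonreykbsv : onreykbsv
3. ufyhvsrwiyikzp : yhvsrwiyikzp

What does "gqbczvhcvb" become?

bczvhcvb

The transformation: delete the first 2 characters.
Doing the same to "gqbczvhcvb": "bczvhcvb".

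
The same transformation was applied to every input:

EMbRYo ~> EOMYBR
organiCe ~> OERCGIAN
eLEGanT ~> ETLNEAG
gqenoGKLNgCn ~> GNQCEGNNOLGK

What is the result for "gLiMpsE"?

The transformation: take characters alternately from the front and the back (1st, last, 2nd, 2nd-last, ...), then convert every letter to uppercase.
On "gLiMpsE": the first step gives "gELsipM", and the second then gives "GELSIPM".
(Check on "gqenoGKLNgCn": → "gnqCegnNoLGK" → "GNQCEGNNOLGK" ✓)

GELSIPM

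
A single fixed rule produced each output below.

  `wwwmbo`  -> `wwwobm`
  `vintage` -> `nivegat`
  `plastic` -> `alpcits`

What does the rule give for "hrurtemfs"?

urhsfmetr

What's happening: reverse the string, then move the last 3 characters to the front (rotate right by 3).
On "hrurtemfs": the first step gives "sfmetrurh", and the second then gives "urhsfmetr".
(Check on "wwwmbo": → "obmwww" → "wwwobm" ✓)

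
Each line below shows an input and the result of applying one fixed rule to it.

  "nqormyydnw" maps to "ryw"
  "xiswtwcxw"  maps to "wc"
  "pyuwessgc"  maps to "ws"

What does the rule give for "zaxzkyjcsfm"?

zjf

The transformation: delete the first character, then keep one character in every 3, starting at position 3 (positions 3rd, 6th, 9th, ...).
Applying both steps to "zaxzkyjcsfm": "axzkyjcsfm", then "zjf".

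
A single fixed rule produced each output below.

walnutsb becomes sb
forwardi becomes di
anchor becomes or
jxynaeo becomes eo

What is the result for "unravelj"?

Each output is the input with this applied: keep only the last 2 characters.
On "unravelj" that produces "lj".

lj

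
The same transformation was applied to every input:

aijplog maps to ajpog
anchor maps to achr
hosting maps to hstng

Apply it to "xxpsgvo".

xpsvo

Rule — double every character, then keep one character in every 3, starting at position 2 (positions 2nd, 5th, 8th, ...).
For "xxpsgvo" the result is "xpsvo".
(Check on "anchor": → "aanncchhoorr" → "achr" ✓)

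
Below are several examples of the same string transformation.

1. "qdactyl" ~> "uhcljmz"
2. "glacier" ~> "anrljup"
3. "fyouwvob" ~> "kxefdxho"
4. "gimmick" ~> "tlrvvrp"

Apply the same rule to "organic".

lrwjpax

The transformation: shift every letter 9 places forward in the alphabet (wrapping around), then reverse the string.
On "organic": the first step gives "xapjwrl", and the second then gives "lrwjpax".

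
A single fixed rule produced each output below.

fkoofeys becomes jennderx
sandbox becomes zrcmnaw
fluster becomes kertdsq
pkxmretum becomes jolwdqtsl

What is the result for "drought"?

qctngfs

What's happening: shift every letter 1 place backward in the alphabet (wrapping around), then swap each adjacent pair of characters (1↔2, 3↔4, ...).
For "drought", step one produces "cqntfgs"; step two turns that into "qctngfs".
(Check on "pkxmretum": → "ojwlqdstl" → "jolwdqtsl" ✓)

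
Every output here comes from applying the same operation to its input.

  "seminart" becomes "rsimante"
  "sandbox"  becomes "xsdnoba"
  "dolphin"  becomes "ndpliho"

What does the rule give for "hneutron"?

ohuertnn

Rule — swap each adjacent pair of characters (1↔2, 3↔4, ...), then swap the first and last characters.
"hneutron" → "nhuertno" → "ohuertnn".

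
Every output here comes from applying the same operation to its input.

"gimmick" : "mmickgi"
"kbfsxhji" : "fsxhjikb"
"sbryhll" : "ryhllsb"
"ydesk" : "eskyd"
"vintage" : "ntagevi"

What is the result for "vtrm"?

Looking at the pairs, the operation is to move the first 2 characters to the end (rotate left by 2).
For "vtrm" the result is "rmvt".

rmvt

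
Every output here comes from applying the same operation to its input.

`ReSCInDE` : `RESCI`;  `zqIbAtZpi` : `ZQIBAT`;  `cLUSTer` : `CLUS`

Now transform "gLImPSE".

What's happening: delete the last 3 characters, then convert every letter to uppercase.
Applying both steps to "gLImPSE": "gLIm", then "GLIM".

GLIM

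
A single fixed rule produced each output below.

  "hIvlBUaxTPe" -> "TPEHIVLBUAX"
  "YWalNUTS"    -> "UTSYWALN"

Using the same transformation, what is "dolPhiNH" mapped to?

INHDOLPH

What's happening: move the last 3 characters to the front (rotate right by 3), then convert every letter to uppercase.
On "dolPhiNH": the first step gives "iNHdolPh", and the second then gives "INHDOLPH".
(Check on "YWalNUTS": → "UTSYWalN" → "UTSYWALN" ✓)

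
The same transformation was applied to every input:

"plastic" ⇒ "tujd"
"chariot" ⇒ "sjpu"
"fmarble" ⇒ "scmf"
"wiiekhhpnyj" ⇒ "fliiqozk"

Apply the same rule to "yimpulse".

Rule — shift every letter 1 place forward in the alphabet (wrapping around), then delete the first 3 characters.
Doing the same to "yimpulse": "qvmtf".

qvmtf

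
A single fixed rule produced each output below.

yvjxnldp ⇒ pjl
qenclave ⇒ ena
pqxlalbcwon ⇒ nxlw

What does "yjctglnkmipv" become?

In each case the input is transformed by: move the last character to the front, then keep one character in every 3, starting at position 1 (positions 1st, 4th, 7th, ...).
On "yjctglnkmipv": the first step gives "vyjctglnkmip", and the second then gives "vclm".
(Check on "pqxlalbcwon": → "npqxlalbcwo" → "nxlw" ✓)

vclm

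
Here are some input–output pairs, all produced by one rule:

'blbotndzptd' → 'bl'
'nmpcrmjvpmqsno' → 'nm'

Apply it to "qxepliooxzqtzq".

The pattern: keep only the first 2 characters.
"qxepliooxzqtzq" → "qx".

qx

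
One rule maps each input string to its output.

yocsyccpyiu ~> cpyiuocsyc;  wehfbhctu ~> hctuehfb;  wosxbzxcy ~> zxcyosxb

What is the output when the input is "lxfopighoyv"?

In each case the input is transformed by: delete the first character, then swap the front and back halves of the string.
For "lxfopighoyv", step one produces "xfopighoyv"; step two turns that into "ghoyvxfopi".

ghoyvxfopi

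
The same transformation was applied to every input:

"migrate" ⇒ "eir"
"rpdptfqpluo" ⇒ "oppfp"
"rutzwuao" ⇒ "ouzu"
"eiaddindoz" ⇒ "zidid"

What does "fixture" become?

eit

The rule is to move the last 2 characters to the front (rotate right by 2), then keep every other character starting from the second (positions 2nd, 4th, 6th, ...).
"fixture" → "refixtu" → "eit".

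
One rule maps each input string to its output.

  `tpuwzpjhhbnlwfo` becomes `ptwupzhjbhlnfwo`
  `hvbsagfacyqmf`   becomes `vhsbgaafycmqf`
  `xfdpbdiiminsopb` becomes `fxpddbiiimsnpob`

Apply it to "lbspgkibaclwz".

In each case the input is transformed by: swap each adjacent pair of characters (1↔2, 3↔4, ...).
Applying that to "lbspgkibaclwz" gives "blpskgbicawlz".

blpskgbicawlz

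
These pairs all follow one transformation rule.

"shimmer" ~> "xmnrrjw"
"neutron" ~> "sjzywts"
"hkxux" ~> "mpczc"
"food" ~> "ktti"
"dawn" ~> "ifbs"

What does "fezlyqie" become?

The pattern: shift every letter 5 places forward in the alphabet (wrapping around).
Doing the same to "fezlyqie": "kjeqdvnj".

kjeqdvnj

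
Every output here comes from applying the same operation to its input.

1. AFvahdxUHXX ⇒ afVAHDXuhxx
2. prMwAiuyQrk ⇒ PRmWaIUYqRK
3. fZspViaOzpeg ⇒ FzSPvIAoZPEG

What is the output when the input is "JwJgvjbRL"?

In each case the input is transformed by: flip the case of every letter.
So "JwJgvjbRL" becomes "jWjGVJBrl".

jWjGVJBrl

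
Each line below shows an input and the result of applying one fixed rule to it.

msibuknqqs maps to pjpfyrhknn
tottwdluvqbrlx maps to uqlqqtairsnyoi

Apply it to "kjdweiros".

The pattern: shift every letter 3 places backward in the alphabet (wrapping around), then move the last character to the front.
Working it through for "kjdweiros": intermediate "hgatbfolp", final "phgatbfol".
(Check on "msibuknqqs": → "jpfyrhknnp" → "pjpfyrhknn" ✓)

phgatbfol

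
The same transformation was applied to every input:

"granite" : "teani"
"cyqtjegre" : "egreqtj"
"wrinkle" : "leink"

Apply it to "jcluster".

terlus

The transformation: delete the first 2 characters, then move the first 3 characters to the end (rotate left by 3).
For "jcluster", step one produces "luster"; step two turns that into "terlus".
(Check on "cyqtjegre": → "qtjegre" → "egreqtj" ✓)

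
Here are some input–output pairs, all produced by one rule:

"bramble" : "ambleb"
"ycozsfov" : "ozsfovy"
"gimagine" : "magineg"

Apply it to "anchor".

The pattern: move the first character to the end, then delete the first character.
For "anchor", step one produces "nchora"; step two turns that into "chora".

chora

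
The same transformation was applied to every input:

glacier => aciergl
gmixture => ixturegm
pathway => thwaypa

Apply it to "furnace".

Looking at the pairs, the operation is to move the first 2 characters to the end (rotate left by 2).
Applying that to "furnace" gives "rnacefu".

rnacefu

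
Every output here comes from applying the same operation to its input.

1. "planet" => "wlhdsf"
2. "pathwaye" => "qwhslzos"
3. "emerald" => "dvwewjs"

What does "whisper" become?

In each case the input is transformed by: move the last 2 characters to the front (rotate right by 2), then shift every letter 8 places backward in the alphabet (wrapping around).
Starting from "whisper": after the first operation, "erwhisp"; after the second, "wjozakh".

wjozakh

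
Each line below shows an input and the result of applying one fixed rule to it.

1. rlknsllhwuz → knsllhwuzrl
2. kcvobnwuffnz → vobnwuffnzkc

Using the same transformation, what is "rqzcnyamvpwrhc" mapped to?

The transformation: move the first 2 characters to the end (rotate left by 2).
Doing the same to "rqzcnyamvpwrhc": "zcnyamvpwrhcrq".

zcnyamvpwrhcrq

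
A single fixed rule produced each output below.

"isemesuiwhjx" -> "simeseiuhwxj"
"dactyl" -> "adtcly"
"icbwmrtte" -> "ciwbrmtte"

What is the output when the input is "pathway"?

aphtawy

Each output is the input with this applied: swap each adjacent pair of characters (1↔2, 3↔4, ...).
For "pathway" the result is "aphtawy".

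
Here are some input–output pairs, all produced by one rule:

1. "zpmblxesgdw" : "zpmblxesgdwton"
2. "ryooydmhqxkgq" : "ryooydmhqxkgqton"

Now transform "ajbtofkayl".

ajbtofkaylton

Rule — append "ton".
"ajbtofkayl" → "ajbtofkaylton".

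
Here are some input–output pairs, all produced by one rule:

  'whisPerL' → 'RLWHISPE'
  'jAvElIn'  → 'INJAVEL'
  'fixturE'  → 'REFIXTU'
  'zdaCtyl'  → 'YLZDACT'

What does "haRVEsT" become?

Rule — move the last 2 characters to the front (rotate right by 2), then convert every letter to uppercase.
For "haRVEsT", step one produces "sThaRVE"; step two turns that into "STHARVE".
(Check on "zdaCtyl": → "ylzdaCt" → "YLZDACT" ✓)

STHARVE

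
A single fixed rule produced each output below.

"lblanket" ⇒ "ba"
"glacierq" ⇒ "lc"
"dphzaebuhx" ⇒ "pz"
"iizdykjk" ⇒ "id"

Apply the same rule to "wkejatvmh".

kj

The pattern: keep every other character starting from the second (positions 2nd, 4th, 6th, ...), then keep only the first 2 characters.
For "wkejatvmh", step one produces "kjtm"; step two turns that into "kj".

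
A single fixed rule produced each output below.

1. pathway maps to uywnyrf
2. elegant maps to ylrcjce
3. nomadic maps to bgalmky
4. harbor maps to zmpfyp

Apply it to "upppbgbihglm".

Each output is the input with this applied: shift every letter 2 places backward in the alphabet (wrapping around), then move the last 3 characters to the front (rotate right by 3).
Applying both steps to "upppbgbihglm": "snnnzezgfejk", then "ejksnnnzezgf".

ejksnnnzezgf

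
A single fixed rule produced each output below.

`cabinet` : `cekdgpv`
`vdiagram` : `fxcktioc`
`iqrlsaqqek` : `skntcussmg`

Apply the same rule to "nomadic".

In each case the input is transformed by: shift every letter 2 places forward in the alphabet (wrapping around), then swap each adjacent pair of characters (1↔2, 3↔4, ...).
On "nomadic": the first step gives "pqocfke", and the second then gives "qpcokfe".

qpcokfe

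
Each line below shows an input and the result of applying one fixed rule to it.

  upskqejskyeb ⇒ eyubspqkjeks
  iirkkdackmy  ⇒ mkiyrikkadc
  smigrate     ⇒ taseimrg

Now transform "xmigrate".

The transformation: move the last 3 characters to the front (rotate right by 3), then swap each adjacent pair of characters (1↔2, 3↔4, ...).
"xmigrate" → "atexmigr" → "taxeimrg".

taxeimrg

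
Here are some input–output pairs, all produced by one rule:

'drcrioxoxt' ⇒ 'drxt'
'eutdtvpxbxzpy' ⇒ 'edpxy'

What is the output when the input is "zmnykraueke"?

The rule is to keep one character in every 3, starting at position 1 (positions 1st, 4th, 7th, ...).
Doing the same to "zmnykraueke": "zyak".

zyak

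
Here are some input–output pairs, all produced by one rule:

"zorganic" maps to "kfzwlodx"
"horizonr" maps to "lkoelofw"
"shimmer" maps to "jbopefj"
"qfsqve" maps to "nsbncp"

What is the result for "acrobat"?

The rule is to move the last 3 characters to the front (rotate right by 3), then shift every letter 3 places backward in the alphabet (wrapping around).
Starting from "acrobat": after the first operation, "batacro"; after the second, "yxqxzol".

yxqxzol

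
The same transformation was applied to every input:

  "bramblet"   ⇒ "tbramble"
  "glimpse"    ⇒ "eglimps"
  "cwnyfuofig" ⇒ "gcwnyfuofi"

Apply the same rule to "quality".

yqualit

Rule — move the last character to the front.
On "quality" that produces "yqualit".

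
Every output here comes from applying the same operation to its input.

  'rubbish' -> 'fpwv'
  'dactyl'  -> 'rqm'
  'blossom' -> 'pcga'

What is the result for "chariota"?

What's happening: shift every letter 12 places backward in the alphabet (wrapping around), then keep every other character starting from the first (positions 1st, 3rd, 5th, ...).
"chariota" → "qvofwcho" → "qowh".

qowh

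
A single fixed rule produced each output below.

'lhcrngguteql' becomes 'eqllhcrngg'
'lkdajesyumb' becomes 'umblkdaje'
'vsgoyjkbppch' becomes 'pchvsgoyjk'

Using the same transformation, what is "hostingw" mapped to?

ngwhos

Each output is the input with this applied: move the last 3 characters to the front (rotate right by 3), then delete the last 2 characters.
For "hostingw", step one produces "ngwhosti"; step two turns that into "ngwhos".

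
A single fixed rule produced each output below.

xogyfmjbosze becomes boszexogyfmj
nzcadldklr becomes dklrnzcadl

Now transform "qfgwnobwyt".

bwytqfgwno

Rule — swap the front and back halves of the string, then move the first character to the end.
On "qfgwnobwyt": the first step gives "obwytqfgwn", and the second then gives "bwytqfgwno".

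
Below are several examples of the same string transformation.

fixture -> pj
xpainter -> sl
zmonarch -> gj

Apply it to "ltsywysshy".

Rule — shift every letter 8 places backward in the alphabet (wrapping around), then keep one character in every 3, starting at position 3 (positions 3rd, 6th, 9th, ...).
For "ltsywysshy" the result is "kqz".

kqz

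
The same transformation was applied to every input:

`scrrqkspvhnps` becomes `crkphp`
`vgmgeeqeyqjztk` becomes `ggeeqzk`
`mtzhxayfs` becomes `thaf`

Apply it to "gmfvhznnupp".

mvznp

Looking at the pairs, the operation is to keep every other character starting from the second (positions 2nd, 4th, 6th, ...).
On "gmfvhznnupp" that produces "mvznp".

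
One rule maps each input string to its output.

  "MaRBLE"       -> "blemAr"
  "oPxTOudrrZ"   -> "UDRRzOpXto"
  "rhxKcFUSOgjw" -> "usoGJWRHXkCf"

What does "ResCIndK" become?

iNDkrESc

Looking at the pairs, the operation is to swap the front and back halves of the string, then flip the case of every letter.
Starting from "ResCIndK": after the first operation, "IndKResC"; after the second, "iNDkrESc".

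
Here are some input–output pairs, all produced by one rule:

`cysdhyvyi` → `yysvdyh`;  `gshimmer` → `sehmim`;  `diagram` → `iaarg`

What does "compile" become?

What's happening: take characters alternately from the front and the back (1st, last, 2nd, 2nd-last, ...), then delete the first 2 characters.
Working it through for "compile": intermediate "ceolmip", final "olmip".
(Check on "diagram": → "dmiaarg" → "iaarg" ✓)

olmip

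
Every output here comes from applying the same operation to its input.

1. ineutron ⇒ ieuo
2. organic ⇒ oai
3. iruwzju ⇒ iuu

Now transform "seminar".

The pattern: keep only the vowels.
On "seminar" that produces "eia".

eia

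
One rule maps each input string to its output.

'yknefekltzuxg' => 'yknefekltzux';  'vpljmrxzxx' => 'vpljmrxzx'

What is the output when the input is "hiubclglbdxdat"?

hiubclglbdxda

Each output is the input with this applied: delete the last character.
"hiubclglbdxdat" → "hiubclglbdxda".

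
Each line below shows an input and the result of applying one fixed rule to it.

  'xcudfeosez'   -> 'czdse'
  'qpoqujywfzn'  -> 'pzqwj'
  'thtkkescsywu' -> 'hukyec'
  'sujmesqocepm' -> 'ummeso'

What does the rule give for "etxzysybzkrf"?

tfzksb

The rule is to keep every other character starting from the second (positions 2nd, 4th, 6th, ...), then take characters alternately from the front and the back (1st, last, 2nd, 2nd-last, ...).
Applying both steps to "etxzysybzkrf": "tzsbkf", then "tfzksb".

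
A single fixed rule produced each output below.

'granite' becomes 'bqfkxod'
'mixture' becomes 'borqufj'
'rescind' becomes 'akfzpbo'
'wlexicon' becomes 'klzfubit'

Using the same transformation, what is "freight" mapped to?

qedfboc

The pattern: reverse the string, then shift every letter 3 places backward in the alphabet (wrapping around).
On "freight": the first step gives "thgierf", and the second then gives "qedfboc".
(Check on "granite": → "etinarg" → "bqfkxod" ✓)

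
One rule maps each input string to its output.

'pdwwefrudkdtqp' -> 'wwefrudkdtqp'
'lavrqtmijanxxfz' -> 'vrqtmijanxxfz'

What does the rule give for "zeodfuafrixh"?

Each output is the input with this applied: delete the first 2 characters.
Applying that to "zeodfuafrixh" gives "odfuafrixh".

odfuafrixh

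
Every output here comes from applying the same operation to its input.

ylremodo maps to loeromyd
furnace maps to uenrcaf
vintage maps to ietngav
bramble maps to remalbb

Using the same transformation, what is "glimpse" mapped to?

The transformation: swap the first and last characters, then swap each adjacent pair of characters (1↔2, 3↔4, ...).
On "glimpse": the first step gives "elimpsg", and the second then gives "lemispg".

lemispg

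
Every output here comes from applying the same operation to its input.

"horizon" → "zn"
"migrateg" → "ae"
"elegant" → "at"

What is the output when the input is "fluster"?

The pattern: keep every other character starting from the first (positions 1st, 3rd, 5th, ...), then delete the first 2 characters.
On "fluster": the first step gives "futr", and the second then gives "tr".

tr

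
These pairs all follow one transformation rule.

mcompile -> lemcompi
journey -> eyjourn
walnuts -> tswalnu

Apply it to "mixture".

The transformation: move the last 2 characters to the front (rotate right by 2).
For "mixture" the result is "remixtu".

remixtu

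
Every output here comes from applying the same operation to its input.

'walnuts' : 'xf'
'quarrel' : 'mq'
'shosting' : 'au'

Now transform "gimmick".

What's happening: shift every letter 12 places forward in the alphabet (wrapping around), then keep one character in every 3, starting at position 3 (positions 3rd, 6th, 9th, ...).
Applying both steps to "gimmick": "suyyuow", then "yo".

yo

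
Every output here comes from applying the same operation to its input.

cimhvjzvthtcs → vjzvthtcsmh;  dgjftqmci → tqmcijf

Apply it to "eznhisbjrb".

The pattern: delete the first 2 characters, then move the first 2 characters to the end (rotate left by 2).
Applying both steps to "eznhisbjrb": "nhisbjrb", then "isbjrbnh".

isbjrbnh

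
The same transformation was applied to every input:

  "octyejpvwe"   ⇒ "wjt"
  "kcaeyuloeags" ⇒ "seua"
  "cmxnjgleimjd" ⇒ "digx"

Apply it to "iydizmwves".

What's happening: keep one character in every 3, starting at position 3 (positions 3rd, 6th, 9th, ...), then reverse the string.
"iydizmwves" → "dme" → "emd".

emd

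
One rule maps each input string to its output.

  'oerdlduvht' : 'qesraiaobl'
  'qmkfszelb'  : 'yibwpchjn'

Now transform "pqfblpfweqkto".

The transformation: reverse the string, then shift every letter 3 places backward in the alphabet (wrapping around).
"pqfblpfweqkto" → "lqhnbtcmiycnm".

lqhnbtcmiycnm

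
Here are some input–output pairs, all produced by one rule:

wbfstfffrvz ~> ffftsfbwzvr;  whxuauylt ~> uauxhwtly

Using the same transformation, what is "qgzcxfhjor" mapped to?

Each output is the input with this applied: move the last 3 characters to the front (rotate right by 3), then reverse the string.
"qgzcxfhjor" → "jorqgzcxfh" → "hfxczgqroj".
(Check on "whxuauylt": → "yltwhxuau" → "uauxhwtly" ✓)

hfxczgqroj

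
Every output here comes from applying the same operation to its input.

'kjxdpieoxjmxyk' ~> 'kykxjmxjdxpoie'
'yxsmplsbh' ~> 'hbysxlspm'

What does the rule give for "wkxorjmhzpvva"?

avwvkpxzohrmj

The rule is to move the last character to the front, then take characters alternately from the front and the back (1st, last, 2nd, 2nd-last, ...).
"wkxorjmhzpvva" → "awkxorjmhzpvv" → "avwvkpxzohrmj".
(Check on "kjxdpieoxjmxyk": → "kkjxdpieoxjmxy" → "kykxjmxjdxpoie" ✓)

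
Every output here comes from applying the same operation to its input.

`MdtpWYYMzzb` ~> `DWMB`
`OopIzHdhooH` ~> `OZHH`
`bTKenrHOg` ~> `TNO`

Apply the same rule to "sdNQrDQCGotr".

DRCT

The rule is to keep one character in every 3, starting at position 2 (positions 2nd, 5th, 8th, ...), then convert every letter to uppercase.
"sdNQrDQCGotr" → "drCt" → "DRCT".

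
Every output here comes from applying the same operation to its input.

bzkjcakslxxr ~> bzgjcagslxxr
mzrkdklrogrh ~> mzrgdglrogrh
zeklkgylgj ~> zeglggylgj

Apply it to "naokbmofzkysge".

naogbmofzgysge

The pattern: replace every "k" with "g".
Doing the same to "naokbmofzkysge": "naogbmofzgysge".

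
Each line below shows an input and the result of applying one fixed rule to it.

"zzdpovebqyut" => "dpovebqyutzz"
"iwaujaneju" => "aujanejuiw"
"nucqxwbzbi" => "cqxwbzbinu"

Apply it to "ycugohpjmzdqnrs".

What's happening: move the first 2 characters to the end (rotate left by 2).
Doing the same to "ycugohpjmzdqnrs": "ugohpjmzdqnrsyc".

ugohpjmzdqnrsyc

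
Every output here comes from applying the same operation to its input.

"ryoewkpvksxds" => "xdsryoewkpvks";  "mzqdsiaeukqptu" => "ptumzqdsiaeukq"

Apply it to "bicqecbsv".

bsvbicqec

The rule is to move the last 3 characters to the front (rotate right by 3).
So "bicqecbsv" becomes "bsvbicqec".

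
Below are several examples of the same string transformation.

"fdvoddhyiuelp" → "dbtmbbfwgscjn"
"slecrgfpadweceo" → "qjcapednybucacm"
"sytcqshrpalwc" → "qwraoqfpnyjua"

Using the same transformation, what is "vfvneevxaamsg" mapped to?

tdtlcctvyykqe

Looking at the pairs, the operation is to shift every letter 2 places backward in the alphabet (wrapping around).
Applying that to "vfvneevxaamsg" gives "tdtlcctvyykqe".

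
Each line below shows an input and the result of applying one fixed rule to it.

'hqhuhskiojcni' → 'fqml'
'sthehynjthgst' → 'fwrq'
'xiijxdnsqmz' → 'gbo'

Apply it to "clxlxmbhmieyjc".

vkkw

Each output is the input with this applied: keep one character in every 3, starting at position 3 (positions 3rd, 6th, 9th, ...), then shift every letter 2 places backward in the alphabet (wrapping around).
Applying both steps to "clxlxmbhmieyjc": "xmmy", then "vkkw".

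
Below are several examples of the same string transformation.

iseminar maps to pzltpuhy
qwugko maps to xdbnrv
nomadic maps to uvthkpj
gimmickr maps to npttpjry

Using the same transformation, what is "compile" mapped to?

jvtwpsl

The rule is to shift every letter 7 places forward in the alphabet (wrapping around).
So "compile" becomes "jvtwpsl".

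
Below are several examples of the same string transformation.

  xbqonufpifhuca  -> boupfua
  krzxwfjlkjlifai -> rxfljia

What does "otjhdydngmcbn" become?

The pattern: keep every other character starting from the second (positions 2nd, 4th, 6th, ...).
Applying that to "otjhdydngmcbn" gives "thynmb".

thynmb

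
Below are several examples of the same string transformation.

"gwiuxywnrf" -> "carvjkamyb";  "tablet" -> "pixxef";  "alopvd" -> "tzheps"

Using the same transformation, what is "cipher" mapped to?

livgmt

Each output is the input with this applied: shift every letter 4 places forward in the alphabet (wrapping around), then swap the front and back halves of the string.
Working it through for "cipher": intermediate "gmtliv", final "livgmt".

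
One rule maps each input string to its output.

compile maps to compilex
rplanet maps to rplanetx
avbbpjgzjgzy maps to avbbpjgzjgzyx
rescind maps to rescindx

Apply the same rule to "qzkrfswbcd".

Each output is the input with this applied: append "x".
For "qzkrfswbcd" the result is "qzkrfswbcdx".

qzkrfswbcdx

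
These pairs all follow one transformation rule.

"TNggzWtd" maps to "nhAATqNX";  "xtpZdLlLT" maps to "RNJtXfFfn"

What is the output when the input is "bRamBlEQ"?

VlUGvFyk

Each output is the input with this applied: shift every letter 6 places backward in the alphabet (wrapping around), then flip the case of every letter.
Working it through for "bRamBlEQ": intermediate "vLugVfYK", final "VlUGvFyk".
(Check on "xtpZdLlLT": → "rnjTxFfFN" → "RNJtXfFfn" ✓)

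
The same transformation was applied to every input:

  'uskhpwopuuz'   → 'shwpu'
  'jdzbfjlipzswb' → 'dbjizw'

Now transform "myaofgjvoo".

yogvo

Rule — keep every other character starting from the second (positions 2nd, 4th, 6th, ...).
Doing the same to "myaofgjvoo": "yogvo".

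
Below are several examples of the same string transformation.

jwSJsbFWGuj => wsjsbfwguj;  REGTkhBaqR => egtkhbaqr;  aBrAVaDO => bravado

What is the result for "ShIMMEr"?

himmer

What's happening: delete the first character, then convert every letter to lowercase.
For "ShIMMEr", step one produces "hIMMEr"; step two turns that into "himmer".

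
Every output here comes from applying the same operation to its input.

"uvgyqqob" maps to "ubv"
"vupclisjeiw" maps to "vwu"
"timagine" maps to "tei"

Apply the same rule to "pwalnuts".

psw

Each output is the input with this applied: take characters alternately from the front and the back (1st, last, 2nd, 2nd-last, ...), then keep only the first 3 characters.
On "pwalnuts": the first step gives "pswtauln", and the second then gives "psw".
(Check on "vupclisjeiw": → "vwuipecjlsi" → "vwu" ✓)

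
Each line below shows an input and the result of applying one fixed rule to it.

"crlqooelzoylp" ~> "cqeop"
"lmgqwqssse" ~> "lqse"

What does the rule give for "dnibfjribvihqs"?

The pattern: keep one character in every 3, starting at position 1 (positions 1st, 4th, 7th, ...).
So "dnibfjribvihqs" becomes "dbrvq".

dbrvq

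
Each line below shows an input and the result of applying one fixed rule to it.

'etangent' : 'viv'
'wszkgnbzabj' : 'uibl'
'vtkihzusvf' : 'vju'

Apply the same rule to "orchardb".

What's happening: keep one character in every 3, starting at position 2 (positions 2nd, 5th, 8th, ...), then shift every letter 2 places forward in the alphabet (wrapping around).
On "orchardb": the first step gives "rab", and the second then gives "tcd".

tcd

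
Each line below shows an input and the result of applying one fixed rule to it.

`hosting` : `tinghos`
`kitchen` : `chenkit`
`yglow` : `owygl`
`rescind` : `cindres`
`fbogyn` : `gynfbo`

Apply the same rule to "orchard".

hardorc

What's happening: move the first 3 characters to the end (rotate left by 3).
So "orchard" becomes "hardorc".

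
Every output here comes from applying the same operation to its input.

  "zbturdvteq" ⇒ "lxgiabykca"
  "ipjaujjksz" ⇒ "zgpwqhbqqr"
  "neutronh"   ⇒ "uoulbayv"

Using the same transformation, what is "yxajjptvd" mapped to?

ckfehqqwa

In each case the input is transformed by: shift every letter 7 places forward in the alphabet (wrapping around), then move the last 2 characters to the front (rotate right by 2).
"yxajjptvd" → "fehqqwack" → "ckfehqqwa".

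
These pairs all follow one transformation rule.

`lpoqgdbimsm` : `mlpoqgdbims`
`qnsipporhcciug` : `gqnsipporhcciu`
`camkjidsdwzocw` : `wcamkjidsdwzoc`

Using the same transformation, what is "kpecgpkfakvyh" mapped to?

The rule is to move the last character to the front.
On "kpecgpkfakvyh" that produces "hkpecgpkfakvy".

hkpecgpkfakvy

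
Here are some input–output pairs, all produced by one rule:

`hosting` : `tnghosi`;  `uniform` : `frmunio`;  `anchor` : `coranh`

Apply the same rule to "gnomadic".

Looking at the pairs, the operation is to move the last 3 characters to the front (rotate right by 3), then swap the first and last characters.
Starting from "gnomadic": after the first operation, "dicgnoma"; after the second, "aicgnomd".

aicgnomd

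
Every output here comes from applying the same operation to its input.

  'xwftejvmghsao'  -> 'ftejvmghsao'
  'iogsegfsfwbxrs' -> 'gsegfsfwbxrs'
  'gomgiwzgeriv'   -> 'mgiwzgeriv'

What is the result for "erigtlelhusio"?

igtlelhusio

Each output is the input with this applied: delete the first 2 characters.
"erigtlelhusio" → "igtlelhusio".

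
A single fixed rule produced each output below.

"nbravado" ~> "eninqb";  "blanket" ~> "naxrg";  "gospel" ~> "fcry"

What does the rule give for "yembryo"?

zoelb

The transformation: delete the first 2 characters, then shift every letter 13 places forward in the alphabet (wrapping around) — i.e. ROT13.
Working it through for "yembryo": intermediate "mbryo", final "zoelb".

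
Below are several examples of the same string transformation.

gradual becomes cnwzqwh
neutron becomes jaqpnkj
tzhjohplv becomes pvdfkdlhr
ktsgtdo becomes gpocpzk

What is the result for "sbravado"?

oxnwrwzk

Each output is the input with this applied: shift every letter 4 places backward in the alphabet (wrapping around).
For "sbravado" the result is "oxnwrwzk".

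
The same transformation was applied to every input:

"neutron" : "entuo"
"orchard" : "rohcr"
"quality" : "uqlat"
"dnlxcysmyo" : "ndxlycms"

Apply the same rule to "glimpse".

Each output is the input with this applied: swap each adjacent pair of characters (1↔2, 3↔4, ...), then delete the last 2 characters.
On "glimpse": the first step gives "lgmispe", and the second then gives "lgmis".

lgmis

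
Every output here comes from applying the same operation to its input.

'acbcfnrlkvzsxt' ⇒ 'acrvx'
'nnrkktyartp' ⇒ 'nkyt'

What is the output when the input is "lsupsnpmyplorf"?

In each case the input is transformed by: keep one character in every 3, starting at position 1 (positions 1st, 4th, 7th, ...).
So "lsupsnpmyplorf" becomes "lpppr".

lpppr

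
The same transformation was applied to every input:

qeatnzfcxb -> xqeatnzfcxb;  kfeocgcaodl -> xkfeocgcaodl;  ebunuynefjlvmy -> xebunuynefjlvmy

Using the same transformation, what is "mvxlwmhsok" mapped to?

Each output is the input with this applied: prepend "x".
On "mvxlwmhsok" that produces "xmvxlwmhsok".

xmvxlwmhsok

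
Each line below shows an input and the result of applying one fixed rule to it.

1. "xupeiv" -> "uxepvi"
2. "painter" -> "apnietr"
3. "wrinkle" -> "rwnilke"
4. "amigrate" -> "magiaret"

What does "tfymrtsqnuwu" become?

ftmytrqsunuw

Looking at the pairs, the operation is to swap each adjacent pair of characters (1↔2, 3↔4, ...).
Applying that to "tfymrtsqnuwu" gives "ftmytrqsunuw".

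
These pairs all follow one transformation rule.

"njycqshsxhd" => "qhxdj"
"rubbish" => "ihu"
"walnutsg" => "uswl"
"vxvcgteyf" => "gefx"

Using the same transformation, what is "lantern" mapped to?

Each output is the input with this applied: move the first 3 characters to the end (rotate left by 3), then keep every other character starting from the second (positions 2nd, 4th, 6th, ...).
"lantern" → "ternlan" → "ena".

ena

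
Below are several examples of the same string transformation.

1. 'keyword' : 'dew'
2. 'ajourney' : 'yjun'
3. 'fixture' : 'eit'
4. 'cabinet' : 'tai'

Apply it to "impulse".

emu

The rule is to move the last 2 characters to the front (rotate right by 2), then keep every other character starting from the second (positions 2nd, 4th, 6th, ...).
Working it through for "impulse": intermediate "seimpul", final "emu".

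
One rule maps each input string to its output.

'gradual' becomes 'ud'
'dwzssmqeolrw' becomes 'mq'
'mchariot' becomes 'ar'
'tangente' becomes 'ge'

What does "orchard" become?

ah

Each output is the input with this applied: take characters alternately from the front and the back (1st, last, 2nd, 2nd-last, ...), then keep only the last 2 characters.
On "orchard": the first step gives "odrrcah", and the second then gives "ah".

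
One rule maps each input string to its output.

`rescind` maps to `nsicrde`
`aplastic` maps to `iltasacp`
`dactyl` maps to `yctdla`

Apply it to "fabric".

ibrfca

In each case the input is transformed by: take characters alternately from the front and the back (1st, last, 2nd, 2nd-last, ...), then move the first 3 characters to the end (rotate left by 3).
Applying both steps to "fabric": "fcaibr", then "ibrfca".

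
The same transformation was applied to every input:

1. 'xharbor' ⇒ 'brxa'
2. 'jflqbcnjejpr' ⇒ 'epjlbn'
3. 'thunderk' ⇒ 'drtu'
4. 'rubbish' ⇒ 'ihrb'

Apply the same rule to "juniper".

The pattern: keep every other character starting from the first (positions 1st, 3rd, 5th, ...), then move the last 2 characters to the front (rotate right by 2).
"juniper" → "jnpr" → "prjn".
(Check on "jflqbcnjejpr": → "jlbnep" → "epjlbn" ✓)

prjn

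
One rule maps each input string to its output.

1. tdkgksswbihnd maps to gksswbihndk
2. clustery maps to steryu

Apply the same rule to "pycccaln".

ccalnc

Each output is the input with this applied: delete the first 2 characters, then move the first character to the end.
For "pycccaln", step one produces "cccaln"; step two turns that into "ccalnc".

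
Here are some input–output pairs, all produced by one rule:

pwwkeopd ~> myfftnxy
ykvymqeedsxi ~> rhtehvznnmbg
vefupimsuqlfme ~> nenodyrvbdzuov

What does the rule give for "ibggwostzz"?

irkppfxbci

In each case the input is transformed by: shift every letter 9 places forward in the alphabet (wrapping around), then move the last character to the front.
So "ibggwostzz" becomes "irkppfxbci".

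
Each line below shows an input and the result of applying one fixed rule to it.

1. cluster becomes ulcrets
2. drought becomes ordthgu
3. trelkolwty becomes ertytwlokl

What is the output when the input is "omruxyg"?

The pattern: move the first 3 characters to the end (rotate left by 3), then reverse the string.
"omruxyg" → "rmogyxu".
(Check on "drought": → "ughtdro" → "ordthgu" ✓)

rmogyxu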